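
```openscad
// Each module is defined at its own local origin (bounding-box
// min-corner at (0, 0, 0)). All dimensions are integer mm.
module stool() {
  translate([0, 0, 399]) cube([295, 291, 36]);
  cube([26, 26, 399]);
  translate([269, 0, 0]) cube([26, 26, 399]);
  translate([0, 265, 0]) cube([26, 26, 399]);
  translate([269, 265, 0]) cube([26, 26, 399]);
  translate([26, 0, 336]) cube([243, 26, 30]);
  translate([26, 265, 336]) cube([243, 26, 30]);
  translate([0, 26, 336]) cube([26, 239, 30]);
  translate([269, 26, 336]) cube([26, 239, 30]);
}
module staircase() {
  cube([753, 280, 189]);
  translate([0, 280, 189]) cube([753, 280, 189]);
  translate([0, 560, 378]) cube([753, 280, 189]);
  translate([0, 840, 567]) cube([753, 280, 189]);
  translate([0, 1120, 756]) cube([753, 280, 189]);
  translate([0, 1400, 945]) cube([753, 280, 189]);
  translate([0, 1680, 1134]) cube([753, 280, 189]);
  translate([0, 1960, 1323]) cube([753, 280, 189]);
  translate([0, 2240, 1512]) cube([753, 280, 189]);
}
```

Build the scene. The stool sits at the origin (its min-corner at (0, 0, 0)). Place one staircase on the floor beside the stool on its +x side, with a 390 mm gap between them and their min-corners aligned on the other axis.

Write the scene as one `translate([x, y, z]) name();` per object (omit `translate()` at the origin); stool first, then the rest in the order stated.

stool();
translate([685, 0, 0]) staircase();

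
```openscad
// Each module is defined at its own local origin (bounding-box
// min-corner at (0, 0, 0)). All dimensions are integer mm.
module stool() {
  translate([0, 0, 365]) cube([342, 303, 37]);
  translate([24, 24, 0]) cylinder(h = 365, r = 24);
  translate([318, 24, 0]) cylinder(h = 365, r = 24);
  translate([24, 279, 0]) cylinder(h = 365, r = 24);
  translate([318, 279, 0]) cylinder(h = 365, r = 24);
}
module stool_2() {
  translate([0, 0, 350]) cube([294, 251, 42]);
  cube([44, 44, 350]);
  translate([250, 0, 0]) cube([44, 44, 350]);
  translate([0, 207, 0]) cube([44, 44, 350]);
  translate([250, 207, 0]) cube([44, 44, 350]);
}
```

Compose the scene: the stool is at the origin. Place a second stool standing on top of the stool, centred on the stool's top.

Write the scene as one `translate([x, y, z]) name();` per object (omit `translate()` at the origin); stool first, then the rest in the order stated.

stool();
translate([24, 26, 402]) stool_2();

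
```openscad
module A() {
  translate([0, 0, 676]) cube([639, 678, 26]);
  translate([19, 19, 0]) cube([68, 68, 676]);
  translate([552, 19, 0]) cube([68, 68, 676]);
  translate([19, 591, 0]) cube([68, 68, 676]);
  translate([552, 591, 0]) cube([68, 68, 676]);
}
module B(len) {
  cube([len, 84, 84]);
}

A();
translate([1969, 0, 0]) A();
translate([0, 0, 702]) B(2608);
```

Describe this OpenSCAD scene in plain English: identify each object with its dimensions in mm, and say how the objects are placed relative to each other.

A is a rectangular dining table. The top is 639×678×26 mm with its upper surface at z = 702 mm. It stands on four 68×68 mm square legs, each inset 19 mm from the nearest pair of top edges, running from the floor to the underside of the top.

B is a rectangular beam 2608 mm long (x), 84 mm deep (y), 84 mm thick (z).

The beam spans the tops of two tables placed 1330 mm apart, resting at z = 702 mm.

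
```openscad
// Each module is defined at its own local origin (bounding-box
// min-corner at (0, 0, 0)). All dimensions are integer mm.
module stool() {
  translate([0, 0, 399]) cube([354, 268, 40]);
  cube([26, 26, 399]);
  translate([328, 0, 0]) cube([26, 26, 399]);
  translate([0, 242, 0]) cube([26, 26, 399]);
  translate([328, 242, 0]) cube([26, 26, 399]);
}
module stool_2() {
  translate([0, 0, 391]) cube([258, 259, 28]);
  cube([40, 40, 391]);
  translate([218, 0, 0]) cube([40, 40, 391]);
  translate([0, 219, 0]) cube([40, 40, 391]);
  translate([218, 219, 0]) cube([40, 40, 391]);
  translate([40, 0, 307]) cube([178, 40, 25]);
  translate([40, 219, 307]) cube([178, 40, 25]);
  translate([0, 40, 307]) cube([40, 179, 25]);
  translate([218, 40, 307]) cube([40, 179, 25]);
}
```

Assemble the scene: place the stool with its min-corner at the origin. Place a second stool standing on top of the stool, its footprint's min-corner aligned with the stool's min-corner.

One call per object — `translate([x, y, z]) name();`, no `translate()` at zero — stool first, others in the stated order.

stool();
translate([0, 0, 439]) stool_2();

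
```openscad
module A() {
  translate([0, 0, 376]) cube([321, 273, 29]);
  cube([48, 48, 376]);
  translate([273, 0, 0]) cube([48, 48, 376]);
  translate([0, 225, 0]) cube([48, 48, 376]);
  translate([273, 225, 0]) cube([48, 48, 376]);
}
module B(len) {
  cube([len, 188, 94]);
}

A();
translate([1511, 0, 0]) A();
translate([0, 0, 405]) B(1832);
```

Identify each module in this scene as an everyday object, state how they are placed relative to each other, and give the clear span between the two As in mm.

Second stool starts at x = 1511; first ends at x = 321; clear span = 1511 − 321 = 1190 mm.

A is a stool. B is a beam. A beam spans the tops of two stools. The clear span between the two stools is 1190 mm.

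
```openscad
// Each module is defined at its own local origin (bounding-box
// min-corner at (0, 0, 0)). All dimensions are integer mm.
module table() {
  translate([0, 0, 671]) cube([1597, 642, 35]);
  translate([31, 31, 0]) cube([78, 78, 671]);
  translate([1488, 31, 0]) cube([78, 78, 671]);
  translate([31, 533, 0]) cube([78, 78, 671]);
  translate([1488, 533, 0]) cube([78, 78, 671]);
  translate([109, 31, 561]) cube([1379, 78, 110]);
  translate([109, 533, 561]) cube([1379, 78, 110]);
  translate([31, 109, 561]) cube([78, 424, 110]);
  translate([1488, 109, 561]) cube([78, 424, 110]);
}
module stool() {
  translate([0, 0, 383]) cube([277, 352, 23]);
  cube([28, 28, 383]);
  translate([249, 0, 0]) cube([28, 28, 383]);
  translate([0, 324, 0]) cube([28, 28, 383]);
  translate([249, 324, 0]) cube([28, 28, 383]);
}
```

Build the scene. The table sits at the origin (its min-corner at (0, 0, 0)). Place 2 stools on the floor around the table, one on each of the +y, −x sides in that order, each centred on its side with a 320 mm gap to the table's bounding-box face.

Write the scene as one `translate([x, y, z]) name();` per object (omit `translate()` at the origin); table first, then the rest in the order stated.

table();
translate([660, 962, 0]) stool();
translate([-597, 145, 0]) stool();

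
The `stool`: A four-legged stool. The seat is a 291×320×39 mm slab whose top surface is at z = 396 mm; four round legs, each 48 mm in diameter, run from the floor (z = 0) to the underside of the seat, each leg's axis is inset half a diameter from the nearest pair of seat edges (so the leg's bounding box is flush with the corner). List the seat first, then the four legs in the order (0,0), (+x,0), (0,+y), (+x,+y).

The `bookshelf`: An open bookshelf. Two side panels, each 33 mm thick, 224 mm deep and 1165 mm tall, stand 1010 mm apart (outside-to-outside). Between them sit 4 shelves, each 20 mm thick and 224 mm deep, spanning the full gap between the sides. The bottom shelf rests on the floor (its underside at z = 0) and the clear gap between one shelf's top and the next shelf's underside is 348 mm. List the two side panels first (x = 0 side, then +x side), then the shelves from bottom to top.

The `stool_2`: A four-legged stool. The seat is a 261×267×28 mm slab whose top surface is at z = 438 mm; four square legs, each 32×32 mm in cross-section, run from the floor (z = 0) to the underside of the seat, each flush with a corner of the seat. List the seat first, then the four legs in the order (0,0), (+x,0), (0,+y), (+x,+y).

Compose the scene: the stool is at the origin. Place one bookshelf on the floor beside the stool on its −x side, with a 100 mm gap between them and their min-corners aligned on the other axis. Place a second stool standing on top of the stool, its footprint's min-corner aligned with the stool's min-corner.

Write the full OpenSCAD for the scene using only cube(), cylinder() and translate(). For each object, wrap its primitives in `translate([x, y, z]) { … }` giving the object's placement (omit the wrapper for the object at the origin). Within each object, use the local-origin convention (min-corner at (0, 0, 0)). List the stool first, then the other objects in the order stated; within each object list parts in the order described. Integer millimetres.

translate([0, 0, 357]) cube([291, 320, 39]);
translate([24, 24, 0]) cylinder(h = 357, r = 24);
translate([267, 24, 0]) cylinder(h = 357, r = 24);
translate([24, 296, 0]) cylinder(h = 357, r = 24);
translate([267, 296, 0]) cylinder(h = 357, r = 24);
translate([-1110, 0, 0]) {
  cube([33, 224, 1165]);
  translate([977, 0, 0]) cube([33, 224, 1165]);
  translate([33, 0, 0]) cube([944, 224, 20]);
  translate([33, 0, 368]) cube([944, 224, 20]);
  translate([33, 0, 736]) cube([944, 224, 20]);
  translate([33, 0, 1104]) cube([944, 224, 20]);
}
translate([0, 0, 396]) {
  translate([0, 0, 410]) cube([261, 267, 28]);
  cube([32, 32, 410]);
  translate([229, 0, 0]) cube([32, 32, 410]);
  translate([0, 235, 0]) cube([32, 32, 410]);
  translate([229, 235, 0]) cube([32, 32, 410]);
}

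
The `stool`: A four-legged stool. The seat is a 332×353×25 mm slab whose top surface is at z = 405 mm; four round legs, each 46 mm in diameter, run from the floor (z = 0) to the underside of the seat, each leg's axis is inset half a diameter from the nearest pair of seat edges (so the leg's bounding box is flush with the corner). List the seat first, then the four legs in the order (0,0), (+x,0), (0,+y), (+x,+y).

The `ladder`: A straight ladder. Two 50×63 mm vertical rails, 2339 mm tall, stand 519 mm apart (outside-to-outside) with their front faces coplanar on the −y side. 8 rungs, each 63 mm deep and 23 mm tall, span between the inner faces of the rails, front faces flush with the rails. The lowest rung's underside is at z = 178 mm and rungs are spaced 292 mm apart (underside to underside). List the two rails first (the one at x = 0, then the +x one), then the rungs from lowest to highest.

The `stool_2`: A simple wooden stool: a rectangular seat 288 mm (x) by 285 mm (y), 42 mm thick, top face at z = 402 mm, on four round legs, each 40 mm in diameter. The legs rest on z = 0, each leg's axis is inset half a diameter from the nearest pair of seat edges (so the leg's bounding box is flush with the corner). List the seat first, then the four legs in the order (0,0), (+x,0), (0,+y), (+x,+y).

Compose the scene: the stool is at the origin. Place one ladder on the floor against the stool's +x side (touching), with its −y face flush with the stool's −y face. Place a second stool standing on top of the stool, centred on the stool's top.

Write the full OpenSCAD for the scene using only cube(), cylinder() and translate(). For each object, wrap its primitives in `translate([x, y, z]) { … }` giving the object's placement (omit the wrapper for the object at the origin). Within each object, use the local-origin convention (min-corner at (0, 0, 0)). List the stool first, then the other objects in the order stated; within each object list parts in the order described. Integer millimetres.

translate([0, 0, 380]) cube([332, 353, 25]);
translate([23, 23, 0]) cylinder(h = 380, r = 23);
translate([309, 23, 0]) cylinder(h = 380, r = 23);
translate([23, 330, 0]) cylinder(h = 380, r = 23);
translate([309, 330, 0]) cylinder(h = 380, r = 23);
translate([332, 0, 0]) {
  cube([50, 63, 2339]);
  translate([469, 0, 0]) cube([50, 63, 2339]);
  translate([50, 0, 178]) cube([419, 63, 23]);
  translate([50, 0, 470]) cube([419, 63, 23]);
  translate([50, 0, 762]) cube([419, 63, 23]);
  translate([50, 0, 1054]) cube([419, 63, 23]);
  translate([50, 0, 1346]) cube([419, 63, 23]);
  translate([50, 0, 1638]) cube([419, 63, 23]);
  translate([50, 0, 1930]) cube([419, 63, 23]);
  translate([50, 0, 2222]) cube([419, 63, 23]);
}
translate([22, 34, 405]) {
  translate([0, 0, 360]) cube([288, 285, 42]);
  translate([20, 20, 0]) cylinder(h = 360, r = 20);
  translate([268, 20, 0]) cylinder(h = 360, r = 20);
  translate([20, 265, 0]) cylinder(h = 360, r = 20);
  translate([268, 265, 0]) cylinder(h = 360, r = 20);
}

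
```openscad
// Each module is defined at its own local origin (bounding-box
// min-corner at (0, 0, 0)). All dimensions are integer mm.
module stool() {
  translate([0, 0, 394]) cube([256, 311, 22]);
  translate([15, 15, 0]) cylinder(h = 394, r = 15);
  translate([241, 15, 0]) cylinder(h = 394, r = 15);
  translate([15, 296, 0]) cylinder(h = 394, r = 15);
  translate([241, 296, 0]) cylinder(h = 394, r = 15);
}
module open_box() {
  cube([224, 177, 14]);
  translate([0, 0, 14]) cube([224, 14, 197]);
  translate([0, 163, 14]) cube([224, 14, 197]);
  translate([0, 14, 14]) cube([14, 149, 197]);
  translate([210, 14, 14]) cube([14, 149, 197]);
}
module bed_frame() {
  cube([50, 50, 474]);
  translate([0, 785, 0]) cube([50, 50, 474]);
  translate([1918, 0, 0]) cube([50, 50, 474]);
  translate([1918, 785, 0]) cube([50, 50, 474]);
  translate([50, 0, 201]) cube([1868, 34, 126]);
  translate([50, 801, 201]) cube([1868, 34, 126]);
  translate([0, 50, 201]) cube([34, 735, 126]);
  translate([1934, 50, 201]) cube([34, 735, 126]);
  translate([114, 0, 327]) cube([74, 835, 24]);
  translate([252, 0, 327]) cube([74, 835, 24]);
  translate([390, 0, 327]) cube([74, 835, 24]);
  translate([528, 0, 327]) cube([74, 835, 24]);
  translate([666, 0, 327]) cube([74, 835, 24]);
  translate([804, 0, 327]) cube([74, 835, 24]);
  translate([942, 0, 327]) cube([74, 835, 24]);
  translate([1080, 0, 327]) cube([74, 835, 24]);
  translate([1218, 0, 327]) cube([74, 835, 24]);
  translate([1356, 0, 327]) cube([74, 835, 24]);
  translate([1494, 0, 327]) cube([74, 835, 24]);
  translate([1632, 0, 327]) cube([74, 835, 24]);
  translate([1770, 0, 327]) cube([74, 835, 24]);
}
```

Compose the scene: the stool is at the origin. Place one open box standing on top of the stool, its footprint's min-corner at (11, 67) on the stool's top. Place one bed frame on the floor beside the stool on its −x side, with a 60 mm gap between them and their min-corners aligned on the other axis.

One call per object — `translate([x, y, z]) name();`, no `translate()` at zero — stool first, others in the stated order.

stool();
translate([11, 67, 416]) open_box();
translate([-2028, 0, 0]) bed_frame();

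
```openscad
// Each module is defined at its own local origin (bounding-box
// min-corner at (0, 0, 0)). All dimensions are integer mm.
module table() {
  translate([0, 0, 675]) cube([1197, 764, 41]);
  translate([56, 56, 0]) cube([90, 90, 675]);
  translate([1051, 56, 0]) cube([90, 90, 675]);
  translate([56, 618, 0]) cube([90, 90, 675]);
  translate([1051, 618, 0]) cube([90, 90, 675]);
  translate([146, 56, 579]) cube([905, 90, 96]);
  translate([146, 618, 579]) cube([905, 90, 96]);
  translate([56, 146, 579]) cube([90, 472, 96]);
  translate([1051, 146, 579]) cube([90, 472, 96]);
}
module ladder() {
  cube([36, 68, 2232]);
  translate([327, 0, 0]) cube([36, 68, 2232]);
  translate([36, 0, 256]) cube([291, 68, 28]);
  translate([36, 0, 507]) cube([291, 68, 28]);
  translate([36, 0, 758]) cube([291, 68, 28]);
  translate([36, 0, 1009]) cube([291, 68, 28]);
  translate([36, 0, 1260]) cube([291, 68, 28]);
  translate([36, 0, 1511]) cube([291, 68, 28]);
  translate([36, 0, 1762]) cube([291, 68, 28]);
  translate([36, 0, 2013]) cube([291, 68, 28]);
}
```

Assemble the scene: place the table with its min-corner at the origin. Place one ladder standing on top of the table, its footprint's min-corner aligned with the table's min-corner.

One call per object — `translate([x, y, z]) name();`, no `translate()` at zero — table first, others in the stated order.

table();
translate([0, 0, 716]) ladder();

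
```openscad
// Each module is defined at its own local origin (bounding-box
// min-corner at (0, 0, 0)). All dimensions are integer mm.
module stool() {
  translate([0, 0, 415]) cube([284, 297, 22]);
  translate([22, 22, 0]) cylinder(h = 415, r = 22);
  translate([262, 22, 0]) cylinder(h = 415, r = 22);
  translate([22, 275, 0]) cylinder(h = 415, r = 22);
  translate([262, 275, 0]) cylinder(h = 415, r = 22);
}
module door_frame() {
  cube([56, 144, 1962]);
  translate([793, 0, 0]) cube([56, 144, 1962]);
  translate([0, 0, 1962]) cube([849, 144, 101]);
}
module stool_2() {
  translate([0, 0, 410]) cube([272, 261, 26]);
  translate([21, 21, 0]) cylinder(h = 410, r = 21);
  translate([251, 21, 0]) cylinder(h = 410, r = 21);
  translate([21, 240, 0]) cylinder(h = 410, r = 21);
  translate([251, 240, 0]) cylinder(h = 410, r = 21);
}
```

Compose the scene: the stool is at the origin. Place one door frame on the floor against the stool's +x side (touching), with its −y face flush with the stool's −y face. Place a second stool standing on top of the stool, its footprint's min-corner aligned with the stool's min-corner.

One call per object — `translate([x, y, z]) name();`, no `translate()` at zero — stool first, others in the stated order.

stool();
translate([284, 0, 0]) door_frame();
translate([0, 0, 437]) stool_2();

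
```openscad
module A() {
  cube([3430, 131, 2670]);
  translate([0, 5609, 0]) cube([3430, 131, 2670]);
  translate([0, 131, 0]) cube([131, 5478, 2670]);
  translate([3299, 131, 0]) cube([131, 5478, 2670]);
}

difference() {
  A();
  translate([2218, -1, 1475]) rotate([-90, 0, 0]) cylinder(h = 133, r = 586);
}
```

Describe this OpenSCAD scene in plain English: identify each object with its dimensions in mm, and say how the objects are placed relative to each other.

A is the wall frame of a small rectangular building: four walls, each 2670 mm tall and 131 mm thick, enclosing a footprint 3430 mm (x) by 5740 mm (y) outside-to-outside, with no floor or roof. The front and back walls (the −y and +y sides) span the full width; the two side walls fit between them.

The house frame has a circular hole of radius 586 mm through its front wall, centred at (x = 2218, z = 1475).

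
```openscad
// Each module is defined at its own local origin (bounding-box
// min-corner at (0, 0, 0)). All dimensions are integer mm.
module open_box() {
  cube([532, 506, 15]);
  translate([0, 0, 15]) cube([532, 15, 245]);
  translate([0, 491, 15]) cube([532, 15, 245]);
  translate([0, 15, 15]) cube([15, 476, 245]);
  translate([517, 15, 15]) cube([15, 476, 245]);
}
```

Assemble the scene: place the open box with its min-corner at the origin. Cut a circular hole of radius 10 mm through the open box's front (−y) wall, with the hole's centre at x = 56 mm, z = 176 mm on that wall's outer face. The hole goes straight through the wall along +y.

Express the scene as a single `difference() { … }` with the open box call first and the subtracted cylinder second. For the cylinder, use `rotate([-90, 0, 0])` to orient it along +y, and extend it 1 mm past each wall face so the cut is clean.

difference() {
  open_box();
  translate([56, -1, 176]) rotate([-90, 0, 0]) cylinder(h = 17, r = 10);
}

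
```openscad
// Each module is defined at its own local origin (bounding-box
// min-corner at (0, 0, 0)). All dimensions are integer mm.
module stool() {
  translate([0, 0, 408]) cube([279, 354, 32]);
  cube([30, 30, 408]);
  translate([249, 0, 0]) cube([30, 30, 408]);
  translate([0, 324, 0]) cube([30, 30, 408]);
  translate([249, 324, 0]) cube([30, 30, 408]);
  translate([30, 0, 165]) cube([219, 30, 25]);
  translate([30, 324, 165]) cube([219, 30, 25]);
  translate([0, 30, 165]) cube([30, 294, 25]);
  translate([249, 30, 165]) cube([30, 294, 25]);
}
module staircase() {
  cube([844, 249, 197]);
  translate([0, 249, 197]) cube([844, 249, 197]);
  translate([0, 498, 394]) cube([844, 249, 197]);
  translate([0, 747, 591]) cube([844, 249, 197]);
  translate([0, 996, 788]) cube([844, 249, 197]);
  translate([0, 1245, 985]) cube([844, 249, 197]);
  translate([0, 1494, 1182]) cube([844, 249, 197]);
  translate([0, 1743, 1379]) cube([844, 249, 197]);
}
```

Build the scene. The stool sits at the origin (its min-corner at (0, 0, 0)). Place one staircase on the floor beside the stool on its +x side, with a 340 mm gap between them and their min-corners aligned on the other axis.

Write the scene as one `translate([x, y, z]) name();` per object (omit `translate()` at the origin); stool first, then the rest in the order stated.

stool();
translate([619, 0, 0]) staircase();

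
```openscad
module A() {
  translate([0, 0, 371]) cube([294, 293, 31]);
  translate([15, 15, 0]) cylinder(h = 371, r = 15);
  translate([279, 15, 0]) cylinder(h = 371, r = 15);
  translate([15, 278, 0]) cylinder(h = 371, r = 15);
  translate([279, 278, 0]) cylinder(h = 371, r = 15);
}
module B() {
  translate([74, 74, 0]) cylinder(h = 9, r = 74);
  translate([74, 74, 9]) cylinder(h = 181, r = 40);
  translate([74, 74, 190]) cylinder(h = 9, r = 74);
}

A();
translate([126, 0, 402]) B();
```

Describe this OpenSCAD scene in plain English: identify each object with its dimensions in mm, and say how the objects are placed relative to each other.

A is a four-legged stool. The seat is a 294×293×31 mm slab whose top surface is at z = 402 mm; four round legs, each 30 mm in diameter, run from the floor (z = 0) to the underside of the seat, each leg's axis is inset half a diameter from the nearest pair of seat edges (so the leg's bounding box is flush with the corner).

B is a spool: two coaxial disc flanges of radius 74 mm and thickness 9 mm, joined by a core cylinder of radius 40 mm and height 181 mm. The lower flange rests on z = 0 and the three cylinders share a vertical axis.

The spool is on top of the stool.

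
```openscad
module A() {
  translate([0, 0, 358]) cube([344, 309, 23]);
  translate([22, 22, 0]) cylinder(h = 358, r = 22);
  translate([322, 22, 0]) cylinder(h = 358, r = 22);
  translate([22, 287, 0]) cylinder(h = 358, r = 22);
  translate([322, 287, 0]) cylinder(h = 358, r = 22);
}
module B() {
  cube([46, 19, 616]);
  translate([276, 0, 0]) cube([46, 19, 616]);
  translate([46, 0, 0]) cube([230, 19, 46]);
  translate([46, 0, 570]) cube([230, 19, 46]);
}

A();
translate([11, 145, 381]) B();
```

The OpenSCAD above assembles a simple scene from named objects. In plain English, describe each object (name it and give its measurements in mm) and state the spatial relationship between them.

A is a four-legged stool. The seat is a 344×309×23 mm slab whose top surface is at z = 381 mm; four round legs, each 44 mm in diameter, run from the floor (z = 0) to the underside of the seat, each leg's axis is inset half a diameter from the nearest pair of seat edges (so the leg's bounding box is flush with the corner).

B is a rectangular picture frame lying in the x–z plane (depth along y). The opening is 230 mm wide (x) by 524 mm tall (z), surrounded by a border 46 mm wide on all four sides. The frame is 19 mm deep and is made of two full-height vertical stiles with two horizontal rails fitted between them.

The picture frame is on top of the stool, centred.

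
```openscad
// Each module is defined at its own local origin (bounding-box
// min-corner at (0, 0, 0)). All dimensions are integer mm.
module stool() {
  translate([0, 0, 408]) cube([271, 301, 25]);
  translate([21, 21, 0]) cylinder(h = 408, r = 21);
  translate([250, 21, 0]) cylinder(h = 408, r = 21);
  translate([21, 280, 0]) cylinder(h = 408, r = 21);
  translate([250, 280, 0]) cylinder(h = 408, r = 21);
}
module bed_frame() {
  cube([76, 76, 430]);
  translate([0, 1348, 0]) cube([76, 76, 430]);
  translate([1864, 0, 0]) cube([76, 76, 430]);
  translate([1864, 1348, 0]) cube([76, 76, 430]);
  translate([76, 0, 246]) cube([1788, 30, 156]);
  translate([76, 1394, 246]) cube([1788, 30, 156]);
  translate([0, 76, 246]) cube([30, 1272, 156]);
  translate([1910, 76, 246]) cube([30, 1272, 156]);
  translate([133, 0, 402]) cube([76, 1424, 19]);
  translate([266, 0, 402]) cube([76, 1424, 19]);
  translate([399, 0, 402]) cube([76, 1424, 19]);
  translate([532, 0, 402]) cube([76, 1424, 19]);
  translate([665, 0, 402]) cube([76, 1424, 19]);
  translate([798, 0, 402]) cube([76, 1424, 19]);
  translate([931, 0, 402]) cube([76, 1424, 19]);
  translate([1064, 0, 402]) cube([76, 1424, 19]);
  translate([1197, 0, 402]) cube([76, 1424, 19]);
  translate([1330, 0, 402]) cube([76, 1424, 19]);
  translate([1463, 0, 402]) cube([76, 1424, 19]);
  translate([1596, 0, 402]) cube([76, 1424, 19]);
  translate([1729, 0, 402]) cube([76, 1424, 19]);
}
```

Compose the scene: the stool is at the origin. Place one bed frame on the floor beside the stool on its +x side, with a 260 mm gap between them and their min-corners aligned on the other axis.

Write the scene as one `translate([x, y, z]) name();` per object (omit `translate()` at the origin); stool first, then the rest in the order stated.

stool();
translate([531, 0, 0]) bed_frame();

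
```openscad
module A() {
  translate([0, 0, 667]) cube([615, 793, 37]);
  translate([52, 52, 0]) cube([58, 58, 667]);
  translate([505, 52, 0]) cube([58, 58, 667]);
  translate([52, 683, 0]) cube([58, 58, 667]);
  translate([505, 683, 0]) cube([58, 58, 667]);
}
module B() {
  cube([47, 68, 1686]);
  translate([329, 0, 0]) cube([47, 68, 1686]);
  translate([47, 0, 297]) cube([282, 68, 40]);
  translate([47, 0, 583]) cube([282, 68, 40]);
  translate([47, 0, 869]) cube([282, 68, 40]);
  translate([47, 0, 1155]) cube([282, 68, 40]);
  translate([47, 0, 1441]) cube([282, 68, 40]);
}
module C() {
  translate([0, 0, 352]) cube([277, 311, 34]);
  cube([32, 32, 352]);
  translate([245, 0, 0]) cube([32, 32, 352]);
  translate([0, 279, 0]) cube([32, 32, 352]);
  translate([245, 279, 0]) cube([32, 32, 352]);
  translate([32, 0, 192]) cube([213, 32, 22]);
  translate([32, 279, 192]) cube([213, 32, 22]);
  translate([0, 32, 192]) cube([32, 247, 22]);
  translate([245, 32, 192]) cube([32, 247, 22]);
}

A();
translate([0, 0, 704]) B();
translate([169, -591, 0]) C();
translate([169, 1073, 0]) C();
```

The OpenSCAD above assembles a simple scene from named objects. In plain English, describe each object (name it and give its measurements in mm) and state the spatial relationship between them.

A is a table with a 615×793 mm rectangular top, 37 mm thick, top surface at z = 704 mm, supported by four 58×58 mm square legs, each inset 52 mm from the nearest pair of top edges, running from the floor.

B is a straight ladder. Two 47×68 mm vertical rails, 1686 mm tall, stand 376 mm apart (outside-to-outside) with their front faces coplanar on the −y side. 5 rungs, each 68 mm deep and 40 mm tall, span between the inner faces of the rails, front faces flush with the rails. The lowest rung's underside is at z = 297 mm and rungs are spaced 286 mm apart (underside to underside).

C is a simple wooden stool: a rectangular seat 277 mm (x) by 311 mm (y), 34 mm thick, top face at z = 386 mm, on four square legs, each 32×32 mm in cross-section. The legs rest on z = 0, each flush with a corner of the seat. Four stretchers, 32 mm wide and 22 mm tall, connect adjacent legs with their undersides at z = 192 mm, each running between the inner faces of the legs it joins and aligned with the legs' outer faces on the other axis.

The ladder is on top of the table. Two stools sit around the table at the −y, +y sides.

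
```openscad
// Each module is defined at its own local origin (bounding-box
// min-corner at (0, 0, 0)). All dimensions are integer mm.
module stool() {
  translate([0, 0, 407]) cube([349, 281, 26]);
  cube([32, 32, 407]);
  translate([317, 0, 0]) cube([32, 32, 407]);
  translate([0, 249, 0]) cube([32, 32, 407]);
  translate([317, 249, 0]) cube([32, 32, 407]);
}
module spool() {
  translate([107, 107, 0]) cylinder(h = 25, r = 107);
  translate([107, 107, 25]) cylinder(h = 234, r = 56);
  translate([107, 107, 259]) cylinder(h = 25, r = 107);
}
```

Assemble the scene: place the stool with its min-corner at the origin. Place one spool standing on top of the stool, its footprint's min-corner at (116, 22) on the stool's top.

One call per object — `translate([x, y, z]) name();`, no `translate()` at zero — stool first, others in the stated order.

stool();
translate([116, 22, 433]) spool();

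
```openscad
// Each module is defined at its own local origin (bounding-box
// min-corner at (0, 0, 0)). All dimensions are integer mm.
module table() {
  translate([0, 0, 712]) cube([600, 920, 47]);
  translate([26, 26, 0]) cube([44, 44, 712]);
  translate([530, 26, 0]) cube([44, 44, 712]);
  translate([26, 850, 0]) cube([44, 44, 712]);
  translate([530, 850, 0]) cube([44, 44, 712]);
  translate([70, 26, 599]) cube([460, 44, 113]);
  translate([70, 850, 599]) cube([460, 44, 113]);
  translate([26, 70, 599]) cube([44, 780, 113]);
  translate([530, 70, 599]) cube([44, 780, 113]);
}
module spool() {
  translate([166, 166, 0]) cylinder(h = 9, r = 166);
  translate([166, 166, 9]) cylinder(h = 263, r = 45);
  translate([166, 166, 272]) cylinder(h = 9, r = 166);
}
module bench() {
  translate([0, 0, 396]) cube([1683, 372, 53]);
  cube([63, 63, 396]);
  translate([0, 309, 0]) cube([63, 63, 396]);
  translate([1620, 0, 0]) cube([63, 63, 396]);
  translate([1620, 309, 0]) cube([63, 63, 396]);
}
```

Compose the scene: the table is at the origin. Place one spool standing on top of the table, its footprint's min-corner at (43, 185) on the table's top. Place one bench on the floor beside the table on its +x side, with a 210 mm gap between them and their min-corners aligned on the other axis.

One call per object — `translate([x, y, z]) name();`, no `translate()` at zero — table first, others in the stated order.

table();
translate([43, 185, 759]) spool();
translate([810, 0, 0]) bench();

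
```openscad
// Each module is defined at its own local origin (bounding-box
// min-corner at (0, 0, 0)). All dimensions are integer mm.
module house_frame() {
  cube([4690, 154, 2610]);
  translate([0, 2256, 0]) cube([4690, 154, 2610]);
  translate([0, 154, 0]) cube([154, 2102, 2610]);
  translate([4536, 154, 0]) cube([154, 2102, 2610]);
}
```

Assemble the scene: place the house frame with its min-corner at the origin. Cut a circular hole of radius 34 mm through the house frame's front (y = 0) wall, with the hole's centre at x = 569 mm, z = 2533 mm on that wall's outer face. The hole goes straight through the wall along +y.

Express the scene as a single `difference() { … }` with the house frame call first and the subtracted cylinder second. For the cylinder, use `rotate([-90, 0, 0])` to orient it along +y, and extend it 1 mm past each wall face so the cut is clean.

difference() {
  house_frame();
  translate([569, -1, 2533]) rotate([-90, 0, 0]) cylinder(h = 156, r = 34);
}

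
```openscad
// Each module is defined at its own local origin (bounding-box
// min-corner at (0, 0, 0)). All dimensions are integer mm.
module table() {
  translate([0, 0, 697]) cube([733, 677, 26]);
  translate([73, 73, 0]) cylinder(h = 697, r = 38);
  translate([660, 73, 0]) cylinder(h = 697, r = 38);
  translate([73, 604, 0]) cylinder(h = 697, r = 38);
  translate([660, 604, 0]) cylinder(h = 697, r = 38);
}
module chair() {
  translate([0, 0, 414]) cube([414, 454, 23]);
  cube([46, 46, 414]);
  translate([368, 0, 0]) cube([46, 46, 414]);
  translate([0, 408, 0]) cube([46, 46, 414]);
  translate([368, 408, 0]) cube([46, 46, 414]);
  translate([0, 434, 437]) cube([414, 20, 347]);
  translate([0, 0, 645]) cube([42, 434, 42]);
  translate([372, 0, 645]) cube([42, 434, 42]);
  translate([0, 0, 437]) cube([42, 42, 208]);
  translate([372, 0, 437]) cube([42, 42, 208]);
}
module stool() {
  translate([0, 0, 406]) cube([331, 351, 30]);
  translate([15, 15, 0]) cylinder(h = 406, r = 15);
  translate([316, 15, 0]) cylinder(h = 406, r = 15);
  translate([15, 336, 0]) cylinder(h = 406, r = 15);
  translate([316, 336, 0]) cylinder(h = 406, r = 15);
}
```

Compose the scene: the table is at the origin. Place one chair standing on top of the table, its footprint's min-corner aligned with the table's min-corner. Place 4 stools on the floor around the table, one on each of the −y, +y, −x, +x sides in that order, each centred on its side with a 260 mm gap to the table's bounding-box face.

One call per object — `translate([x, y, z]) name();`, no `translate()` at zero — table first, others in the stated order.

table();
translate([0, 0, 723]) chair();
translate([201, -611, 0]) stool();
translate([201, 937, 0]) stool();
translate([-591, 163, 0]) stool();
translate([993, 163, 0]) stool();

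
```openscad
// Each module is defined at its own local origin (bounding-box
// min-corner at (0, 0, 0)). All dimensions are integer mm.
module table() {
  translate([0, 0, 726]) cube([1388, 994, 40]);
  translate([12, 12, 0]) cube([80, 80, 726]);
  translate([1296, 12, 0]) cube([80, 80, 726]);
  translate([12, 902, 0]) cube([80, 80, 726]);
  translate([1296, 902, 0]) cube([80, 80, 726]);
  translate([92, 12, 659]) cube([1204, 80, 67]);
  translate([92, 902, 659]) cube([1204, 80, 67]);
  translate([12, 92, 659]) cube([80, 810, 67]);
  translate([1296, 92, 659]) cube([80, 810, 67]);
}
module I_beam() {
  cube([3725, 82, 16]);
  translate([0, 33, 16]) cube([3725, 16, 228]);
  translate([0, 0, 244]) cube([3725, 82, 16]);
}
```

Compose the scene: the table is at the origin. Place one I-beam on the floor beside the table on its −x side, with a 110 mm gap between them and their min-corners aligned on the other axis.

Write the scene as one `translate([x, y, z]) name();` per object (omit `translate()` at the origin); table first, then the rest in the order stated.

table();
translate([-3835, 0, 0]) I_beam();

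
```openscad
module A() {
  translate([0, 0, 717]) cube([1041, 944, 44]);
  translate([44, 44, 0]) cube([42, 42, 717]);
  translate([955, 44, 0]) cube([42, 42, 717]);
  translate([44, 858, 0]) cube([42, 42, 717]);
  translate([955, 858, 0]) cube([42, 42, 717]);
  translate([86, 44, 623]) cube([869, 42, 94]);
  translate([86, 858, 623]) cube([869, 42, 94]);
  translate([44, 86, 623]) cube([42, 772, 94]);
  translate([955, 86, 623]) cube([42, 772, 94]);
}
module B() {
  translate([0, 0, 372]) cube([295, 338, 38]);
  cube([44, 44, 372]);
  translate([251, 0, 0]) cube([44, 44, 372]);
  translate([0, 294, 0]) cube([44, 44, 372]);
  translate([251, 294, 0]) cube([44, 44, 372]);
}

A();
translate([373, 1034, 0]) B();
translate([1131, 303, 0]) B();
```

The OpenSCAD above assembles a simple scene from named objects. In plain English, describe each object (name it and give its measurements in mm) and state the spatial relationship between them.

A is a table with a 1041×944 mm rectangular top, 44 mm thick, top surface at z = 761 mm, supported by four 42×42 mm square legs, each inset 44 mm from the nearest pair of top edges, running from the floor. Four apron rails, 42 mm thick and 94 mm tall, run between adjacent legs with their top edges flush with the underside of the top and their outer faces flush with the legs' outer faces.

B is a four-legged stool. The seat is a 295×338×38 mm slab whose top surface is at z = 410 mm; four square legs, each 44×44 mm in cross-section, run from the floor (z = 0) to the underside of the seat, each flush with a corner of the seat.

Two stools sit around the table at the +y, +x sides.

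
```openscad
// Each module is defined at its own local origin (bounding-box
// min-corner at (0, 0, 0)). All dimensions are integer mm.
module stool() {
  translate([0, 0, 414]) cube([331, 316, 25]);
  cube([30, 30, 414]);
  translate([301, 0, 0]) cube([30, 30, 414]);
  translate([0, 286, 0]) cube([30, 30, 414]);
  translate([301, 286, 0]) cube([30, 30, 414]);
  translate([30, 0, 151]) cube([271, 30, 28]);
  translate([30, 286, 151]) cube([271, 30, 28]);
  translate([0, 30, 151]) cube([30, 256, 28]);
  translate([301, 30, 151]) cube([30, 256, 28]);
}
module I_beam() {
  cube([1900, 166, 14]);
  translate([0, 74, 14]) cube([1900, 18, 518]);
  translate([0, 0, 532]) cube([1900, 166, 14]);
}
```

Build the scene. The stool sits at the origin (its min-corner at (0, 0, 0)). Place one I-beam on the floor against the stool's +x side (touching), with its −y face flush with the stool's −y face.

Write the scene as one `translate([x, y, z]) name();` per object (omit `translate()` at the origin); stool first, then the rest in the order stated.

stool();
translate([331, 0, 0]) I_beam();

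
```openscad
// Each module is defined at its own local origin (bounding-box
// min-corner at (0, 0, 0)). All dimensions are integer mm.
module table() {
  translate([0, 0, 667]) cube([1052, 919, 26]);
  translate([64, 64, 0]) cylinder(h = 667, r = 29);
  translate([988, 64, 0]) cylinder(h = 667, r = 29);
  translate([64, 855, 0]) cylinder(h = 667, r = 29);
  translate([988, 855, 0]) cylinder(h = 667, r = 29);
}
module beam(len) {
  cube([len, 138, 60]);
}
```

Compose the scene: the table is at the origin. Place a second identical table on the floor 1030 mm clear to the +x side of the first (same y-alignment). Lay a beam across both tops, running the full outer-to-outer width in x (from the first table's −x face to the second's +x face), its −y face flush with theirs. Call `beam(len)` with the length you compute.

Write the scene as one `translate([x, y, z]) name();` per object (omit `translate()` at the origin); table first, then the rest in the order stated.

table();
translate([2082, 0, 0]) table();
translate([0, 0, 693]) beam(3134);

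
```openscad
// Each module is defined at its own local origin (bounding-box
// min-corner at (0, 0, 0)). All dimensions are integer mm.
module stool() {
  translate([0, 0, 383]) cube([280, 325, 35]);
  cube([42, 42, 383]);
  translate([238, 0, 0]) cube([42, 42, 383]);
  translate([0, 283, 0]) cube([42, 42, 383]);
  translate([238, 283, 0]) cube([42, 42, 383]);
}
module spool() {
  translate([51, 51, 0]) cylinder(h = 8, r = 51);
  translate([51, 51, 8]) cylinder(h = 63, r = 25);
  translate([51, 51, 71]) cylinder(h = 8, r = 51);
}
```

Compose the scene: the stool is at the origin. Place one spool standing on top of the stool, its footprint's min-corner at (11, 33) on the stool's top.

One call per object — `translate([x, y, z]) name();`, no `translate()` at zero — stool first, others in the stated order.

stool();
translate([11, 33, 418]) spool();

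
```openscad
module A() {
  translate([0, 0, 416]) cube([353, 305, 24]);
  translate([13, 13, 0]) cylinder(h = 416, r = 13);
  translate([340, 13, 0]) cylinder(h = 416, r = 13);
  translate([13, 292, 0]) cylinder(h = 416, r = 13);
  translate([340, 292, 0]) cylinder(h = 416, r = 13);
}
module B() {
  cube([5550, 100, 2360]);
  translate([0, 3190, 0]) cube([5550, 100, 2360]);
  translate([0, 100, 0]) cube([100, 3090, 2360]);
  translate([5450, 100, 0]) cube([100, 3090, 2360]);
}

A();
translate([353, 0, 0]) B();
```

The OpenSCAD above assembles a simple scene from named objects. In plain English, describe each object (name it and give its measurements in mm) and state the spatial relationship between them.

A is a simple wooden stool: a rectangular seat 353 mm (x) by 305 mm (y), 24 mm thick, top face at z = 440 mm, on four round legs, each 26 mm in diameter. The legs rest on z = 0, each leg's axis is inset half a diameter from the nearest pair of seat edges (so the leg's bounding box is flush with the corner).

B is the wall frame of a small rectangular building: four walls, each 2360 mm tall and 100 mm thick, enclosing a footprint 5550 mm (x) by 3290 mm (y) outside-to-outside, with no floor or roof. The front and back walls (the −y and +y sides) span the full width; the two side walls fit between them.

The house frame is against the stool's +x side, with their −y faces flush.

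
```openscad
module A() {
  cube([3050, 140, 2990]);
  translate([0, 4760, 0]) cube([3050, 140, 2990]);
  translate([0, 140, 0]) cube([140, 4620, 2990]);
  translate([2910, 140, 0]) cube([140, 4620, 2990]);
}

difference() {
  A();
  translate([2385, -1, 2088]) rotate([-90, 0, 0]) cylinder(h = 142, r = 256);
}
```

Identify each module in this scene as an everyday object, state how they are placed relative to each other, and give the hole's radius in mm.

A is a house frame. The house frame has a circular hole through its front wall. The hole's radius is 256 mm.

The subtracted cylinder has r = 256 mm.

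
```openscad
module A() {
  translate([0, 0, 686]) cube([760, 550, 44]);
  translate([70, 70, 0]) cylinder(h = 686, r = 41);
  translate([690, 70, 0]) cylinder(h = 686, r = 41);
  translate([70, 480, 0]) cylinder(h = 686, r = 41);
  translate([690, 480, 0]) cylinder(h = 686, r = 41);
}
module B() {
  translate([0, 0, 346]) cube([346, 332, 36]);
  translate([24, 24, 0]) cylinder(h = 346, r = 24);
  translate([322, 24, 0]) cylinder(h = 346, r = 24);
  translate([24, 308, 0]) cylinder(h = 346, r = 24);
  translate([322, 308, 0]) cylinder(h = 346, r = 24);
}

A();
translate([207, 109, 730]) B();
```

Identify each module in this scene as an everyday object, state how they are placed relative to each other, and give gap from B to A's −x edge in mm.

A is a table. B is a stool. The stool is on top of the table, centred. The gap from the stool to the table's −x edge is 207 mm.

The stool's min-x is at 207; the table's min-x is 0; gap = 207 mm.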